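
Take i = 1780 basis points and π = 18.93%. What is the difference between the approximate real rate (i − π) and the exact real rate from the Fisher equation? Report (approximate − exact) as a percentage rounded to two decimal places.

Approximate: r ≈ 17.800% − 18.930% = -1.1300%
Exact: (1 + 0.1780)/(1 + 0.1893) − 1 = -0.9501%
Error = -1.1300% − (-0.9501%) = -0.1799% → -0.18%.

-0.18%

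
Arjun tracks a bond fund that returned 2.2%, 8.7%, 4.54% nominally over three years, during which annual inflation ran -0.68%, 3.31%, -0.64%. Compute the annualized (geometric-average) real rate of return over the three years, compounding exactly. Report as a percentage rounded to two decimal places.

Compound the nominal returns: 1.0220 × 1.0870 × 1.0454 = 1.16134950.
Compound inflation: 0.9932 × 1.0331 × 0.9936 = 1.01950804.
Deflate: 1.16134950 / 1.01950804 = 1.13912735.
Annualized real rate = 1.13912735^(1/3) − 1 = 4.4377% → 4.44%.

4.44%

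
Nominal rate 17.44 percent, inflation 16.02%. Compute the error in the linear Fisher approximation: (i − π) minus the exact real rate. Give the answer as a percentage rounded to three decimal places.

0.196%

Approximate: r ≈ 17.440% − 16.020% = 1.4200%
Exact: (1 + 0.1744)/(1 + 0.1602) − 1 = 1.2239%
Error = 1.4200% − 1.2239% = 0.1961% → 0.196%.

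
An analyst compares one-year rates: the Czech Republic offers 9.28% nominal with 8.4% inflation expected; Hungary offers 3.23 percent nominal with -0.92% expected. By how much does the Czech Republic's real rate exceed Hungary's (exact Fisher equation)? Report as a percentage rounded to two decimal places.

-3.38%

The Czech Republic: (1 + 0.0928)/(1 + 0.0840) − 1 = 0.8118%
Hungary: (1 + 0.0323)/(1 − 0.0092) − 1 = 4.1885%
Differential = 0.8118% − 4.1885% = -3.3767% → -3.38%.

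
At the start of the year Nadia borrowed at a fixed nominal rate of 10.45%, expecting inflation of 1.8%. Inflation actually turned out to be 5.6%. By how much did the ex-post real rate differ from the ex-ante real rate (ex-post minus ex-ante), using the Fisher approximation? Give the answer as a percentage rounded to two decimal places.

Ex-ante: 10.45% − 1.8% = 8.650%
Ex-post: 10.45% − 5.6% = 4.850%
Difference (ex-post − ex-ante) = -3.8000% → -3.80%.

-3.80%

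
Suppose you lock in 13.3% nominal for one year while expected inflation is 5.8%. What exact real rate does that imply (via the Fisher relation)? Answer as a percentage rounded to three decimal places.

1 + r = 1.13300 / 1.05800 = 1.070888
r = 1.070888 − 1 = 7.0888%, i.e. 7.089%.

7.089%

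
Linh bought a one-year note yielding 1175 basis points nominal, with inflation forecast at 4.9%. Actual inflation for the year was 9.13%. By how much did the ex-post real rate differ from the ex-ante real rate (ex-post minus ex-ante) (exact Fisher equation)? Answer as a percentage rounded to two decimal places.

Ex-ante: (1 + 0.1175)/(1 + 0.0490) − 1 = 6.5300%
Ex-post: (1 + 0.1175)/(1 + 0.0913) − 1 = 2.4008%
Difference (ex-post − ex-ante) = -4.1292% → -4.13%.

-4.13%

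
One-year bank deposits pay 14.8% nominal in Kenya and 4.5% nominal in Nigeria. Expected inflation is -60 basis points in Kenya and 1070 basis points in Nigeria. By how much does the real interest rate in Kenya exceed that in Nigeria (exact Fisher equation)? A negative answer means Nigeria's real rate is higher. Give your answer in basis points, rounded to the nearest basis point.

2109 basis points

Kenya: (1 + 0.1480)/(1 − 0.0060) − 1 = 15.4930%
Nigeria: (1 + 0.0450)/(1 + 0.1070) − 1 = -5.6007%
Differential = 15.4930% − (-5.6007%) = 21.0937% → 2109 basis points.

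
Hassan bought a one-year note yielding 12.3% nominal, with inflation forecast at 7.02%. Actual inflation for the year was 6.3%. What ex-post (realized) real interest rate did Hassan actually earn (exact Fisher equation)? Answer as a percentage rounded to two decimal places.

5.64%

Ex-post: (1 + 0.1230)/(1 + 0.0630) − 1 = 5.6444%
So the realized real rate is 5.64%.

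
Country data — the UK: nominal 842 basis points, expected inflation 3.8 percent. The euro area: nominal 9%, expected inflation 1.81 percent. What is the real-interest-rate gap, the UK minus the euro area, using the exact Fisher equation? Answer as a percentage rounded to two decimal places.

-2.61%

The UK: (1 + 0.0842)/(1 + 0.0380) − 1 = 4.4509%
The euro area: (1 + 0.0900)/(1 + 0.0181) − 1 = 7.0622%
Differential = 4.4509% − 7.0622% = -2.6113% → -2.61%.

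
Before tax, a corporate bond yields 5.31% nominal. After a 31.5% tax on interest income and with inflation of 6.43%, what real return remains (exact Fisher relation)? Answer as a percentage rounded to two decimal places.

-2.62%

After-tax nominal return = 5.31% × (1 − 0.315) = 3.63735%.
1 + r = 1.0363735 / 1.06430 = 0.973761
After-tax real rate = 0.973761 − 1 → -2.62%.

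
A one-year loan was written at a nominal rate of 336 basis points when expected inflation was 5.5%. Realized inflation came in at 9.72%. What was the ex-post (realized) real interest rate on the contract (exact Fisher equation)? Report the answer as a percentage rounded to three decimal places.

Ex-post: (1 + 0.0336)/(1 + 0.0972) − 1 = -5.7966%
So the realized real rate is -5.797%.

-5.797%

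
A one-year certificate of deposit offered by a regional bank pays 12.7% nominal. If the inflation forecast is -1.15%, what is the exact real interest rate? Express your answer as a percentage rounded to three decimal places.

14.011%

By the Fisher relation, 1 + r = (1 + i)/(1 + π).
1 + r = 1.12700 / 0.98850 = 1.140111
r = 1.140111 − 1 = 14.0111%, i.e. 14.011%.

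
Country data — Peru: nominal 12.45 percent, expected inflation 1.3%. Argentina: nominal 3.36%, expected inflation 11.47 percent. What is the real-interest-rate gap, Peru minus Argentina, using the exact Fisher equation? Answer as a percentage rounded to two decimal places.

Peru: (1 + 0.1245)/(1 + 0.0130) − 1 = 11.0069%
Argentina: (1 + 0.0336)/(1 + 0.1147) − 1 = -7.2755%
Differential = 11.0069% − (-7.2755%) = 18.2824% → 18.28%.

18.28%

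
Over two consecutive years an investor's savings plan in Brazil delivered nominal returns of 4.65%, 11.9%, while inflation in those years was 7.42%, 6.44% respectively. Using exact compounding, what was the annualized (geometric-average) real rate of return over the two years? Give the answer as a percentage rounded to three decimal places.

1.202%

Nominal growth factor = 1.0465 × 1.1190 = 1.17103350
Price-level growth factor = 1.0742 × 1.0644 = 1.14337848
Real growth factor = 1.17103350 / 1.14337848 = 1.02418711
Annualized real rate = 1.02418711^(1/2) − 1 = 1.2021% → 1.202%.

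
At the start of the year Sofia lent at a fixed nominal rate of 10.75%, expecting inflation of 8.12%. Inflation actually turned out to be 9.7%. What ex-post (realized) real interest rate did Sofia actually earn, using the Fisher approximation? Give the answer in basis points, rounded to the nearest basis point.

Ex-post: 10.75% − 9.7% = 1.050%
So the realized real rate is 105 basis points.

105 basis points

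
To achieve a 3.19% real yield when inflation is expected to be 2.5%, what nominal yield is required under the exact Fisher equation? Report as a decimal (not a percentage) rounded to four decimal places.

0.0577

(1 + i) = (1 + r)(1 + π) = 1.03190 × 1.02500 = 1.0576975
i = 1.0576975 − 1, so the required nominal rate is 0.0577.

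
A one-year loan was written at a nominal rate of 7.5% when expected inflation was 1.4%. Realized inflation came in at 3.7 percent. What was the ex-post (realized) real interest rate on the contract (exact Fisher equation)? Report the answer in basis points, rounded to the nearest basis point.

366 basis points

Ex-post: (1 + 0.0750)/(1 + 0.0370) − 1 = 3.6644%
So the realized real rate is 366 basis points.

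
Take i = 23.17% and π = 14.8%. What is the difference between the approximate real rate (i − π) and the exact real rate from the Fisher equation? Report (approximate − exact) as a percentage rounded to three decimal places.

Approximate: r ≈ 23.170% − 14.800% = 8.3700%
Exact: (1 + 0.2317)/(1 + 0.1480) − 1 = 7.2909%
Error = 8.3700% − 7.2909% = 1.0791% → 1.079%.

1.079%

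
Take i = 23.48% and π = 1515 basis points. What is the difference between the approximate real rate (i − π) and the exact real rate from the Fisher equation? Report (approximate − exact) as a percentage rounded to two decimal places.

Approximate: r ≈ 23.480% − 15.150% = 8.3300%
Exact: (1 + 0.2348)/(1 + 0.1515) − 1 = 7.2340%
Error = 8.3300% − 7.2340% = 1.0960% → 1.10%.

1.10%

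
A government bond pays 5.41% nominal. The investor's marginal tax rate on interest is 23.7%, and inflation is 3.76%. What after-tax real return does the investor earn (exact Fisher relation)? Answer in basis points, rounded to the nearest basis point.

35 basis points

After-tax nominal return = 5.41% × (1 − 0.237) = 4.12783%.
1 + r = 1.0412783 / 1.03760 = 1.003545
After-tax real rate = 1.003545 − 1 → 35 basis points.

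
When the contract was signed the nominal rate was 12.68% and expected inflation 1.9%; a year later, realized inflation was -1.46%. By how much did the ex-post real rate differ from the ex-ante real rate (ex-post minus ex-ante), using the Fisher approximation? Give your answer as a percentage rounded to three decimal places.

Ex-ante: 12.68% − 1.9% = 10.780%
Ex-post: 12.68% − (-1.46%) = 14.140%
Difference (ex-post − ex-ante) = 3.3600% → 3.360%.

3.360%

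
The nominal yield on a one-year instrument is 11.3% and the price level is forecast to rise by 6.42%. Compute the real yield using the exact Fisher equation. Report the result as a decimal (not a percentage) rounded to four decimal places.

By the Fisher equation, 1 + r = (1 + i)/(1 + π).
1 + r = 1.11300 / 1.06420 = 1.045856
r = 1.045856 − 1 = 4.5856%, i.e. 0.0459.

0.0459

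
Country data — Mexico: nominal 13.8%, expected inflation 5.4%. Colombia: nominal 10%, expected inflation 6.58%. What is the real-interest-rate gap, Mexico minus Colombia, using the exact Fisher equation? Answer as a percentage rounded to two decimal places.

4.76%

Mexico: (1 + 0.1380)/(1 + 0.0540) − 1 = 7.9696%
Colombia: (1 + 0.1000)/(1 + 0.0658) − 1 = 3.2089%
Differential = 7.9696% − 3.2089% = 4.7608% → 4.76%.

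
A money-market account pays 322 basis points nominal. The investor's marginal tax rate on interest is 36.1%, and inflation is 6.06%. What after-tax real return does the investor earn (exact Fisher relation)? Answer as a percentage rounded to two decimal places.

After-tax nominal return = 3.22% × (1 − 0.361) = 2.05758%.
1 + r = 1.0205758 / 1.06060 = 0.962263
After-tax real rate = 0.962263 − 1 → -3.77%.

-3.77%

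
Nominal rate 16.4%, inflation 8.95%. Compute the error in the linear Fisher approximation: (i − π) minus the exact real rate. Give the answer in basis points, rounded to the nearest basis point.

61 basis points

Approximate: r ≈ 16.400% − 8.950% = 7.4500%
Exact: (1 + 0.1640)/(1 + 0.0895) − 1 = 6.8380%
Error = 7.4500% − 6.8380% = 0.6120% → 61 basis points.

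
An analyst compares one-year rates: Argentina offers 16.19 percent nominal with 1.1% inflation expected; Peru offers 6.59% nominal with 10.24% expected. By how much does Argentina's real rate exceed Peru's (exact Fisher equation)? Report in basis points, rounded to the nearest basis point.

Argentina: (1 + 0.1619)/(1 + 0.0110) − 1 = 14.9258%
Peru: (1 + 0.0659)/(1 + 0.1024) − 1 = -3.3110%
Differential = 14.9258% − (-3.3110%) = 18.2368% → 1824 basis points.

1824 basis points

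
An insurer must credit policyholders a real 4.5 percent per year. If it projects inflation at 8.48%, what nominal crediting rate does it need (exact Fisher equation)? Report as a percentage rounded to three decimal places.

13.362%

(1 + i) = (1 + r)(1 + π) = 1.04500 × 1.08480 = 1.133616
i = 1.133616 − 1, so the required nominal rate is 13.362%.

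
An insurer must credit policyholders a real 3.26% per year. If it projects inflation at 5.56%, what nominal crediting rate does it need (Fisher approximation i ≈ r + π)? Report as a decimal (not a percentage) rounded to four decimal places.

0.0882

i ≈ r + π = 3.26% + 5.56% = 0.0882.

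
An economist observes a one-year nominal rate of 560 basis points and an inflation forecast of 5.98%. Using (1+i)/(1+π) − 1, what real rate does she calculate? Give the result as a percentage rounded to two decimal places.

-0.36%

By the Fisher equation, 1 + r = (1 + i)/(1 + π).
1 + r = 1.05600 / 1.05980 = 0.996414
r = 0.996414 − 1 = -0.3586%, i.e. -0.36%.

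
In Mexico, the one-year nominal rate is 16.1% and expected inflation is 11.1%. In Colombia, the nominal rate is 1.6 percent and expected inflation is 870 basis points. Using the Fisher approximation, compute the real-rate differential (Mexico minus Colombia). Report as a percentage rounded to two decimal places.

Mexico: 16.1% − 11.1% = 5.000%
Colombia: 1.6% − 8.7% = -7.100%
Differential = 12.100% → 12.10%.

12.10%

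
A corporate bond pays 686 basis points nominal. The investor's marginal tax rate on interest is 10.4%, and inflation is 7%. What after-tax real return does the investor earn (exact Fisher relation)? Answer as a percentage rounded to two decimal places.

After-tax nominal return = 6.86% × (1 − 0.104) = 6.14656%.
1 + r = 1.0614656 / 1.07000 = 0.992024
After-tax real rate = 0.992024 − 1 → -0.80%.

-0.80%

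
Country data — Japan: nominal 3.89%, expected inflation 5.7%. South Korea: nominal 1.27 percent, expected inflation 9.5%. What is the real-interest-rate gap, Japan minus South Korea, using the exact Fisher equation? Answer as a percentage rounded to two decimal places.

5.80%

Japan: (1 + 0.0389)/(1 + 0.0570) − 1 = -1.7124%
South Korea: (1 + 0.0127)/(1 + 0.0950) − 1 = -7.5160%
Differential = -1.7124% − (-7.5160%) = 5.8036% → 5.80%.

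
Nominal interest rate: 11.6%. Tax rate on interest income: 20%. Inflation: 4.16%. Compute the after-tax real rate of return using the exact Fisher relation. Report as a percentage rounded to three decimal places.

4.916%

After-tax nominal return = 11.6% × (1 − 0.2) = 9.2800%.
1 + r = 1.09280 / 1.04160 = 1.0491551
After-tax real rate = 1.0491551 − 1 → 4.916%.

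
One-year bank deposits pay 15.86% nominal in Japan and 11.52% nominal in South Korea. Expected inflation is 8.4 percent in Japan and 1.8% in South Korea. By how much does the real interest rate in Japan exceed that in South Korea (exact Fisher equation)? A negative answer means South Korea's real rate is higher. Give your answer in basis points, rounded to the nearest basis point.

Japan: (1 + 0.1586)/(1 + 0.0840) − 1 = 6.8819%
South Korea: (1 + 0.1152)/(1 + 0.0180) − 1 = 9.5481%
Differential = 6.8819% − 9.5481% = -2.6662% → -267 basis points.

-267 basis points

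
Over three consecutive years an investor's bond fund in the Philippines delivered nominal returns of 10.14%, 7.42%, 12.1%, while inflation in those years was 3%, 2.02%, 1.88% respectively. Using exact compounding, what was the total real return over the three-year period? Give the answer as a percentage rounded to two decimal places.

23.89%

Compound the nominal returns: 1.1014 × 1.0742 × 1.1210 = 1.326282.
Compound inflation: 1.0300 × 1.0202 × 1.0188 = 1.070561.
Deflate: 1.326282 / 1.070561 = 1.238866.
Total real return = 1.238866 − 1 → 23.89%.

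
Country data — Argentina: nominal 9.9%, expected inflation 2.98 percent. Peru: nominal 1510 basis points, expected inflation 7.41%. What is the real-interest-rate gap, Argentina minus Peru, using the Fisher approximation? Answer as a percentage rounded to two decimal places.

Argentina: 9.9% − 2.98% = 6.920%
Peru: 15.1% − 7.41% = 7.690%
Differential = -0.770% → -0.77%.

-0.77%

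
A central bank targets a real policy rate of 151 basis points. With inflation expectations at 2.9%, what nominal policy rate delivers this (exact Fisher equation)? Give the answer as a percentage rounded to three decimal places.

(1 + i) = (1 + r)(1 + π) = 1.01510 × 1.02900 = 1.0445379
i = 1.0445379 − 1, so the required nominal rate is 4.454%.

4.454%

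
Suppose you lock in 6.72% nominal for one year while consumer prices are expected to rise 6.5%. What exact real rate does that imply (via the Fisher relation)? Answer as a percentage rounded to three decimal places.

By the Fisher relation, 1 + r = (1 + i)/(1 + π).
1 + r = 1.06720 / 1.06500 = 1.002066
r = 1.002066 − 1 = 0.2066%, i.e. 0.207%.

0.207%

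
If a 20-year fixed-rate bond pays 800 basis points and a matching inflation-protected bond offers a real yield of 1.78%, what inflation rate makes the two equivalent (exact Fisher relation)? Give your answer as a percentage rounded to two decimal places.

6.11%

(1 + π) = (1 + i)/(1 + r) = 1.08000 / 1.01780 = 1.061112
Break-even inflation = 1.061112 − 1 → 6.11%.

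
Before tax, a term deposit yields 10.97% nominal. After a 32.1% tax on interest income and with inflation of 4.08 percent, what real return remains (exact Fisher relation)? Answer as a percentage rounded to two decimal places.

After-tax nominal return = 10.97% × (1 − 0.321) = 7.44863%.
1 + r = 1.0744863 / 1.04080 = 1.032366
After-tax real rate = 1.032366 − 1 → 3.24%.

3.24%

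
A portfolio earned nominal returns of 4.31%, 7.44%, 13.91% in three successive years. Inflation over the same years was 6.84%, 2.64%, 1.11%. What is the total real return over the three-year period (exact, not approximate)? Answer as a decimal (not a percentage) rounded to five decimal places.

0.15135

Compound the nominal returns: 1.0431 × 1.0744 × 1.1391 = 1.2765969.
Compound inflation: 1.0684 × 1.0264 × 1.0111 = 1.1087781.
Deflate: 1.2765969 / 1.1087781 = 1.1513548.
Total real return = 1.1513548 − 1 → 0.15135.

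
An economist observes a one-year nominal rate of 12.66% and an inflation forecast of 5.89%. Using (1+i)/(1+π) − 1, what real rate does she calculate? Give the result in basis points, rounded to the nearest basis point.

639 basis points

1 + r = 1.12660 / 1.05890 = 1.063934
r = 1.063934 − 1 = 6.3934%, i.e. 639 basis points.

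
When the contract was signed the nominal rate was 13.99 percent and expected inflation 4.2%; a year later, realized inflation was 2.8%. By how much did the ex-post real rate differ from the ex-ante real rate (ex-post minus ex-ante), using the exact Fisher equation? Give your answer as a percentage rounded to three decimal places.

1.490%

Ex-ante: (1 + 0.1399)/(1 + 0.0420) − 1 = 9.3954%
Ex-post: (1 + 0.1399)/(1 + 0.0280) − 1 = 10.8852%
Difference (ex-post − ex-ante) = 1.4898% → 1.490%.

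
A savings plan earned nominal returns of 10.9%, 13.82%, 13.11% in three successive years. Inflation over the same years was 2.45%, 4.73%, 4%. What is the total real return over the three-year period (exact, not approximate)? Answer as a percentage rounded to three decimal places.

Compound the nominal returns: 1.1090 × 1.1382 × 1.1311 = 1.427747.
Compound inflation: 1.0245 × 1.0473 × 1.0400 = 1.115877.
Deflate: 1.427747 / 1.115877 = 1.279484.
Total real return = 1.279484 − 1 → 27.948%.

27.948%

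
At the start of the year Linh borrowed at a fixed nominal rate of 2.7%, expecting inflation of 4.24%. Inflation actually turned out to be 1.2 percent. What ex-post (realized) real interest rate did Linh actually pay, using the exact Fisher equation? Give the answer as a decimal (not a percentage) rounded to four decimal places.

Ex-post: (1 + 0.0270)/(1 + 0.0120) − 1 = 1.4822%
So the realized real rate is 0.0148.

0.0148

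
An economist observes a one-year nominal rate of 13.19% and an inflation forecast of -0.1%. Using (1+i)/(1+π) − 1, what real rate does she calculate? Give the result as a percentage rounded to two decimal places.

By the Fisher equation, 1 + r = (1 + i)/(1 + π).
1 + r = 1.13190 / 0.99900 = 1.133033
r = 1.133033 − 1 = 13.3033%, i.e. 13.30%.

13.30%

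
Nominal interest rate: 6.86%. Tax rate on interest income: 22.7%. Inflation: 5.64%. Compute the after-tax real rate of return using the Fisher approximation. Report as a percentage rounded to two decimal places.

After-tax nominal return = 6.86% × (1 − 0.227) = 5.30278%.
r ≈ 5.30278% − 5.64% → -0.34%.

-0.34%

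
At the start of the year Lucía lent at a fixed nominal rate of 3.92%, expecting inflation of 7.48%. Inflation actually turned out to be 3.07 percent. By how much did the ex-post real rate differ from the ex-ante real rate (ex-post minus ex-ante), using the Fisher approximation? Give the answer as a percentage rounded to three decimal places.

4.410%

Ex-ante: 3.92% − 7.48% = -3.560%
Ex-post: 3.92% − 3.07% = 0.850%
Difference (ex-post − ex-ante) = 4.4100% → 4.410%.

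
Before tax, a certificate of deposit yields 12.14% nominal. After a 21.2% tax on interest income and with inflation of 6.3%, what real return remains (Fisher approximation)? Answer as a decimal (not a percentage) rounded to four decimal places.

0.0327

After-tax nominal return = 12.14% × (1 − 0.212) = 9.56632%.
r ≈ 9.56632% − 6.3% → 0.0327.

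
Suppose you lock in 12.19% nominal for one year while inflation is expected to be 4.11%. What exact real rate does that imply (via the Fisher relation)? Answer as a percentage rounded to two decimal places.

By the Fisher relation, 1 + r = (1 + i)/(1 + π).
1 + r = 1.12190 / 1.04110 = 1.077610
r = 1.077610 − 1 = 7.7610%, i.e. 7.76%.

7.76%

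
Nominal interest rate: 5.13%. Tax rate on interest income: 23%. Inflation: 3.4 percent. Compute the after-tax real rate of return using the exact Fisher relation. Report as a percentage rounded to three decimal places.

0.532%

After-tax nominal return = 5.13% × (1 − 0.23) = 3.9501%.
1 + r = 1.039501 / 1.03400 = 1.005320
After-tax real rate = 1.005320 − 1 → 0.532%.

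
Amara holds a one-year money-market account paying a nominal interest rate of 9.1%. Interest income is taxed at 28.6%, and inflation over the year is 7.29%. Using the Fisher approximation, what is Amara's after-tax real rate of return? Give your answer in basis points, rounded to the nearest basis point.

After-tax nominal return = 9.1% × (1 − 0.286) = 6.4974%.
r ≈ 6.4974% − 7.29% → -79 basis points.

-79 basis points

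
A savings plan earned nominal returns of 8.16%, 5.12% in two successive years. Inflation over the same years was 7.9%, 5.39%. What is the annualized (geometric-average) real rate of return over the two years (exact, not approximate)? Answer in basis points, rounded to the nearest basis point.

Compound the nominal returns: 1.0816 × 1.0512 = 1.13697792.
Compound inflation: 1.0790 × 1.0539 = 1.13715810.
Deflate: 1.13697792 / 1.13715810 = 0.99984155.
Annualized real rate = 0.99984155^(1/2) − 1 = -0.0079% → -1 basis points.

-1 basis points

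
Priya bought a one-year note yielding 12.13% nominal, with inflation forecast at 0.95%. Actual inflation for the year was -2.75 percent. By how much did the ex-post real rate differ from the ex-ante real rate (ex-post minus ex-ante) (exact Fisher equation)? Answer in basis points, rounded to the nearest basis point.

Ex-ante: (1 + 0.1213)/(1 + 0.0095) − 1 = 11.0748%
Ex-post: (1 + 0.1213)/(1 − 0.0275) − 1 = 15.3008%
Difference (ex-post − ex-ante) = 4.2260% → 423 basis points.

423 basis points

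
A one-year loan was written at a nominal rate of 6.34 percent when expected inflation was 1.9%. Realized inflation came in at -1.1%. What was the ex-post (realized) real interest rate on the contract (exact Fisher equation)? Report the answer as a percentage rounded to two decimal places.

7.52%

Ex-post: (1 + 0.0634)/(1 − 0.0110) − 1 = 7.5228%
So the realized real rate is 7.52%.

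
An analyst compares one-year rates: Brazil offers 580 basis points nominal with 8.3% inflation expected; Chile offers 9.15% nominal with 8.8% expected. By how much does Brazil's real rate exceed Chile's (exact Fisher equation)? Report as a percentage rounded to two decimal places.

-2.63%

Brazil: (1 + 0.0580)/(1 + 0.0830) − 1 = -2.3084%
Chile: (1 + 0.0915)/(1 + 0.0880) − 1 = 0.3217%
Differential = -2.3084% − 0.3217% = -2.6301% → -2.63%.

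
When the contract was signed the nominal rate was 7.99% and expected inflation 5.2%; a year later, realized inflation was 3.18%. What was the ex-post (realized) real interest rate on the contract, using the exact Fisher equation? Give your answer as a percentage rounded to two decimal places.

4.66%

Ex-post: (1 + 0.0799)/(1 + 0.0318) − 1 = 4.6618%
So the realized real rate is 4.66%.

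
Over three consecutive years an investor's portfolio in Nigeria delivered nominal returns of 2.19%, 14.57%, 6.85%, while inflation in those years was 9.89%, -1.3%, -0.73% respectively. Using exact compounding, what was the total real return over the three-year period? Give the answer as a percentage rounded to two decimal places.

16.19%

Nominal growth factor = 1.0219 × 1.1457 × 1.0685 = 1.250990
Price-level growth factor = 1.0989 × 0.9870 × 0.9927 = 1.076697
Real growth factor = 1.250990 / 1.076697 = 1.161878
Total real return = 1.161878 − 1 → 16.19%.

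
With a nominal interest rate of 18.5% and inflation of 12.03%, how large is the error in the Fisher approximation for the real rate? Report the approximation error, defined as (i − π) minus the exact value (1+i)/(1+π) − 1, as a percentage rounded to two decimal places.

Approximate: r ≈ 18.500% − 12.030% = 6.4700%
Exact: (1 + 0.1850)/(1 + 0.1203) − 1 = 5.7752%
Error = 6.4700% − 5.7752% = 0.6948% → 0.69%.

0.69%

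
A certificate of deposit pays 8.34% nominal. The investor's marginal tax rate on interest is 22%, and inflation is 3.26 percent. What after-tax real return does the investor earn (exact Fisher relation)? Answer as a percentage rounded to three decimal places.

3.143%

After-tax nominal return = 8.34% × (1 − 0.22) = 6.5052%.
1 + r = 1.065052 / 1.03260 = 1.031427
After-tax real rate = 1.031427 − 1 → 3.143%.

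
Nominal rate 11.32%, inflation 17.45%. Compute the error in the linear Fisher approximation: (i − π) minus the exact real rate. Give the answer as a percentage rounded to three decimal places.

-0.911%

Approximate: r ≈ 11.320% − 17.450% = -6.1300%
Exact: (1 + 0.1132)/(1 + 0.1745) − 1 = -5.2192%
Error = -6.1300% − (-5.2192%) = -0.9108% → -0.911%.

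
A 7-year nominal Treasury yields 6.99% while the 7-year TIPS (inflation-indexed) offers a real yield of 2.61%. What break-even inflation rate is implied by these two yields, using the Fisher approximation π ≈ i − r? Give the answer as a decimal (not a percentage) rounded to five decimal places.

π ≈ i − r = 6.99% − 2.61% → 0.04380.

0.04380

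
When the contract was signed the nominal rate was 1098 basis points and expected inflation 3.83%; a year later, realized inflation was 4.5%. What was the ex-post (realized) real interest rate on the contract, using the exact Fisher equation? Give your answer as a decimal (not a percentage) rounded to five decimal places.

Ex-post: (1 + 0.1098)/(1 + 0.0450) − 1 = 6.2010%
So the realized real rate is 0.06201.

0.06201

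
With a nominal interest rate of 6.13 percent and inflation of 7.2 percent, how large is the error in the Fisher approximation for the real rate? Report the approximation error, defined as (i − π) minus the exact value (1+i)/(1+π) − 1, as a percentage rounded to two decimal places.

Approximate: r ≈ 6.130% − 7.200% = -1.0700%
Exact: (1 + 0.0613)/(1 + 0.0720) − 1 = -0.9981%
Error = -1.0700% − (-0.9981%) = -0.0719% → -0.07%.

-0.07%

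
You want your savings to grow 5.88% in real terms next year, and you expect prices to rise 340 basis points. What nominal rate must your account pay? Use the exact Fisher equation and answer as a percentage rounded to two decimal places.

(1 + i) = (1 + r)(1 + π) = 1.05880 × 1.03400 = 1.0947992
i = 1.0947992 − 1, so the required nominal rate is 9.48%.

9.48%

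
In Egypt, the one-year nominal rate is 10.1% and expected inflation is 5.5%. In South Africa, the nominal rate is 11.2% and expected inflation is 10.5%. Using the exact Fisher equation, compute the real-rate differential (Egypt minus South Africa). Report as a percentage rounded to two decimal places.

3.73%

Egypt: (1 + 0.1010)/(1 + 0.0550) − 1 = 4.3602%
South Africa: (1 + 0.1120)/(1 + 0.1050) − 1 = 0.6335%
Differential = 4.3602% − 0.6335% = 3.7267% → 3.73%.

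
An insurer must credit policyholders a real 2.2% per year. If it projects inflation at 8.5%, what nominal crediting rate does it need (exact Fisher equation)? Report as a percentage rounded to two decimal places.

10.89%

(1 + i) = (1 + r)(1 + π) = 1.02200 × 1.08500 = 1.10887
i = 1.10887 − 1, so the required nominal rate is 10.89%.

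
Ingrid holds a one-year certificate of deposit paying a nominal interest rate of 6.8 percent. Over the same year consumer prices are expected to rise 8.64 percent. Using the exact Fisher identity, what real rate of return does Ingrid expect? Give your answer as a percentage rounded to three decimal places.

1 + r = 1.06800 / 1.08640 = 0.983063
r = 0.983063 − 1 = -1.6937%, i.e. -1.694%.

-1.694%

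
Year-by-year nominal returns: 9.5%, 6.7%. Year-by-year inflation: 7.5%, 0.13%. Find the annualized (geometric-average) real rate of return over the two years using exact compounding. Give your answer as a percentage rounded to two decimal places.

Nominal growth factor = 1.0950 × 1.0670 = 1.16836500
Price-level growth factor = 1.0750 × 1.0013 = 1.07639750
Real growth factor = 1.16836500 / 1.07639750 = 1.08544009
Annualized real rate = 1.08544009^(1/2) − 1 = 4.1845% → 4.18%.

4.18%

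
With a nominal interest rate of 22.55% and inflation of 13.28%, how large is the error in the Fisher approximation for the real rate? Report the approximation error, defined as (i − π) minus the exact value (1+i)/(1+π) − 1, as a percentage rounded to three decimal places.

1.087%

Approximate: r ≈ 22.550% − 13.280% = 9.2700%
Exact: (1 + 0.2255)/(1 + 0.1328) − 1 = 8.1833%
Error = 9.2700% − 8.1833% = 1.0867% → 1.087%.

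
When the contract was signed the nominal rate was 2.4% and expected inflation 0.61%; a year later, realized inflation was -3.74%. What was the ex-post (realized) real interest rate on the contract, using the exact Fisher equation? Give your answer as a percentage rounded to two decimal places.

6.38%

Ex-post: (1 + 0.0240)/(1 − 0.0374) − 1 = 6.3786%
So the realized real rate is 6.38%.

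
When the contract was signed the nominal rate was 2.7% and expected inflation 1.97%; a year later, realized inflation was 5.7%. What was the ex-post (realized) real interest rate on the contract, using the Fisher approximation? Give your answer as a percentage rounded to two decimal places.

Ex-post: 2.7% − 5.7% = -3.000%
So the realized real rate is -3.00%.

-3.00%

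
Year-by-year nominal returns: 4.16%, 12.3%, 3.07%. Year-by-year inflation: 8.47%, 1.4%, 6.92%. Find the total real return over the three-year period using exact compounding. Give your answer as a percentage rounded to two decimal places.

2.52%

Nominal growth factor = 1.0416 × 1.1230 × 1.0307 = 1.205627
Price-level growth factor = 1.0847 × 1.0140 × 1.0692 = 1.175998
Real growth factor = 1.205627 / 1.175998 = 1.025195
Total real return = 1.025195 − 1 → 2.52%.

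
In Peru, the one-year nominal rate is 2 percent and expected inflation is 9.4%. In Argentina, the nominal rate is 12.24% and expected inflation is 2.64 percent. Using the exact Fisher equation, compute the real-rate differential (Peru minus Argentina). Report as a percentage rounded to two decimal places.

-16.12%

Peru: (1 + 0.0200)/(1 + 0.0940) − 1 = -6.7642%
Argentina: (1 + 0.1224)/(1 + 0.0264) − 1 = 9.3531%
Differential = -6.7642% − 9.3531% = -16.1172% → -16.12%.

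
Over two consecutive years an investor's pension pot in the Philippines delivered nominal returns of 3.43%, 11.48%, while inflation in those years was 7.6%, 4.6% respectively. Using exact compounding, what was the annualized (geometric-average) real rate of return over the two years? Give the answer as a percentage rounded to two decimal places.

Nominal growth factor = 1.0343 × 1.1148 = 1.15303764
Price-level growth factor = 1.0760 × 1.0460 = 1.12549600
Real growth factor = 1.15303764 / 1.12549600 = 1.02447067
Annualized real rate = 1.02447067^(1/2) − 1 = 1.2161% → 1.22%.

1.22%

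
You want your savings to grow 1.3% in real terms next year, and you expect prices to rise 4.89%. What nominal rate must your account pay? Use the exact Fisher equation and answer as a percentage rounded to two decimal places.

(1 + i) = (1 + r)(1 + π) = 1.01300 × 1.04890 = 1.0625357
i = 1.0625357 − 1, so the required nominal rate is 6.25%.

6.25%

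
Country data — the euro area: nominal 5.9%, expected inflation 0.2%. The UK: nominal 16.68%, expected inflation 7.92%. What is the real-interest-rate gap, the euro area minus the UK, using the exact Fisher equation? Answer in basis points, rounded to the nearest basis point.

-243 basis points

The euro area: (1 + 0.0590)/(1 + 0.0020) − 1 = 5.6886%
The UK: (1 + 0.1668)/(1 + 0.0792) − 1 = 8.1171%
Differential = 5.6886% − 8.1171% = -2.4285% → -243 basis points.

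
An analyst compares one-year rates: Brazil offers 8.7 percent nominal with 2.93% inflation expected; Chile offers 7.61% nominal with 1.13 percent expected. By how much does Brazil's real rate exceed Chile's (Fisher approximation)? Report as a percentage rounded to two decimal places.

-0.71%

Brazil: 8.7% − 2.93% = 5.770%
Chile: 7.61% − 1.13% = 6.480%
Differential = -0.710% → -0.71%.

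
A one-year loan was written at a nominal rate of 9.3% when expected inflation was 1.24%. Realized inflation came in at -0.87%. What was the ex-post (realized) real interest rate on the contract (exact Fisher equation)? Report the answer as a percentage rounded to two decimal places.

10.26%

Ex-post: (1 + 0.0930)/(1 − 0.0087) − 1 = 10.2593%
So the realized real rate is 10.26%.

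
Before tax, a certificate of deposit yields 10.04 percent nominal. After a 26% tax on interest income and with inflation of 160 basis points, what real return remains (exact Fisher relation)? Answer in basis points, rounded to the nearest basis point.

After-tax nominal return = 10.04% × (1 − 0.26) = 7.4296%.
1 + r = 1.074296 / 1.01600 = 1.057378
After-tax real rate = 1.057378 − 1 → 574 basis points.

574 basis points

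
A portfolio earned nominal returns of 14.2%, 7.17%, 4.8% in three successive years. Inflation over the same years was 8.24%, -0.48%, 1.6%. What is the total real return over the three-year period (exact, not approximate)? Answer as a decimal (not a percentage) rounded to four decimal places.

Compound the nominal returns: 1.1420 × 1.0717 × 1.0480 = 1.282628.
Compound inflation: 1.0824 × 0.9952 × 1.0160 = 1.094440.
Deflate: 1.282628 / 1.094440 = 1.171949.
Total real return = 1.171949 − 1 → 0.1719.

0.1719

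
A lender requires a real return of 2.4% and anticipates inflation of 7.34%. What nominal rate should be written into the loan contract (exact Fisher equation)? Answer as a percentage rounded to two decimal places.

9.92%

(1 + i) = (1 + r)(1 + π) = 1.02400 × 1.07340 = 1.0991616
i = 1.0991616 − 1, so the required nominal rate is 9.92%.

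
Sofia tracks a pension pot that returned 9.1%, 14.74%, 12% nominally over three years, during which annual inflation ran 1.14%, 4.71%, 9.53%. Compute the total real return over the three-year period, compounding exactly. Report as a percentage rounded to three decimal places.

20.869%

Compound the nominal returns: 1.0910 × 1.1474 × 1.1200 = 1.402031.
Compound inflation: 1.0114 × 1.0471 × 1.0953 = 1.159963.
Deflate: 1.402031 / 1.159963 = 1.208686.
Total real return = 1.208686 − 1 → 20.869%.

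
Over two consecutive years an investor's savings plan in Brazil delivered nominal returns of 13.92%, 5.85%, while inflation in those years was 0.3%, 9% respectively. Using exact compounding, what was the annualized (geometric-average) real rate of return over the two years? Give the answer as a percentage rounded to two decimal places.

Nominal growth factor = 1.1392 × 1.0585 = 1.20584320
Price-level growth factor = 1.0030 × 1.0900 = 1.09327000
Real growth factor = 1.20584320 / 1.09327000 = 1.10296926
Annualized real rate = 1.10296926^(1/2) − 1 = 5.0223% → 5.02%.

5.02%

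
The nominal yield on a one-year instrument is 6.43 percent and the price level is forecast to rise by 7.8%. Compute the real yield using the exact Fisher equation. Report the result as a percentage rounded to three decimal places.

By the Fisher equation, 1 + r = (1 + i)/(1 + π).
1 + r = 1.06430 / 1.07800 = 0.987291
r = 0.987291 − 1 = -1.2709%, i.e. -1.271%.

-1.271%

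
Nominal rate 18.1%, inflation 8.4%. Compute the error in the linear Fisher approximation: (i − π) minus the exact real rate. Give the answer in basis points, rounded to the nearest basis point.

75 basis points

Approximate: r ≈ 18.100% − 8.400% = 9.7000%
Exact: (1 + 0.1810)/(1 + 0.0840) − 1 = 8.9483%
Error = 9.7000% − 8.9483% = 0.7517% → 75 basis points.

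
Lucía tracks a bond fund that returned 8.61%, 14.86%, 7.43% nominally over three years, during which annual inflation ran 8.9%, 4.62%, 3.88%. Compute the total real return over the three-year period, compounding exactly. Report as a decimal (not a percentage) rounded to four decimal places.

Compound the nominal returns: 1.0861 × 1.1486 × 1.0743 = 1.340183.
Compound inflation: 1.0890 × 1.0462 × 1.0388 = 1.183517.
Deflate: 1.340183 / 1.183517 = 1.132373.
Total real return = 1.132373 − 1 → 0.1324.

0.1324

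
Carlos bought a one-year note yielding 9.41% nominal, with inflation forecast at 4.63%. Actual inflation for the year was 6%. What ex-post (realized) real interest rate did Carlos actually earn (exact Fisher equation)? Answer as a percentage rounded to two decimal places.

3.22%

Ex-post: (1 + 0.0941)/(1 + 0.0600) − 1 = 3.2170%
So the realized real rate is 3.22%.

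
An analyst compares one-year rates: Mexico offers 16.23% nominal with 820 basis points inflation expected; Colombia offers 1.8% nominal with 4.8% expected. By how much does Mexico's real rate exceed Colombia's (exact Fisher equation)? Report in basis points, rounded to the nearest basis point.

Mexico: (1 + 0.1623)/(1 + 0.0820) − 1 = 7.4214%
Colombia: (1 + 0.0180)/(1 + 0.0480) − 1 = -2.8626%
Differential = 7.4214% − (-2.8626%) = 10.2840% → 1028 basis points.

1028 basis points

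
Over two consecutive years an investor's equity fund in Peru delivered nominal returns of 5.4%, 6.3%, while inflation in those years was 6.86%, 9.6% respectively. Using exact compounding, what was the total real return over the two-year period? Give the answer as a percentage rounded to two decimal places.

-4.34%

Compound the nominal returns: 1.0540 × 1.0630 = 1.120402.
Compound inflation: 1.0686 × 1.0960 = 1.171186.
Deflate: 1.120402 / 1.171186 = 0.956639.
Total real return = 0.956639 − 1 → -4.34%.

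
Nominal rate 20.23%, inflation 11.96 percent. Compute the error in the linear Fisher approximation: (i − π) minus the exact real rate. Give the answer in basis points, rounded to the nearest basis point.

Approximate: r ≈ 20.230% − 11.960% = 8.2700%
Exact: (1 + 0.2023)/(1 + 0.1196) − 1 = 7.3866%
Error = 8.2700% − 7.3866% = 0.8834% → 88 basis points.

88 basis points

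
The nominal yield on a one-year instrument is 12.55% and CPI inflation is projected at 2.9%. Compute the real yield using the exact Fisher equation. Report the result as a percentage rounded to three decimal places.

9.378%

1 + r = 1.12550 / 1.02900 = 1.093780
r = 1.093780 − 1 = 9.3780%, i.e. 9.378%.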